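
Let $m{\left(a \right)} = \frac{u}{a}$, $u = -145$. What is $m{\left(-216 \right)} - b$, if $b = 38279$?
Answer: $- \frac{8268119}{216} \approx -38278.0$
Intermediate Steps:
$m{\left(a \right)} = - \frac{145}{a}$
$m{\left(-216 \right)} - b = - \frac{145}{-216} - 38279 = \left(-145\right) \left(- \frac{1}{216}\right) - 38279 = \frac{145}{216} - 38279 = - \frac{8268119}{216}$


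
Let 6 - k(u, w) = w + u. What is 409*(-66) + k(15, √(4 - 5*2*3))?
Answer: -27003 - I*√26 ≈ -27003.0 - 5.099*I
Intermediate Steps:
k(u, w) = 6 - u - w (k(u, w) = 6 - (w + u) = 6 - (u + w) = 6 + (-u - w) = 6 - u - w)
409*(-66) + k(15, √(4 - 5*2*3)) = 409*(-66) + (6 - 1*15 - √(4 - 5*2*3)) = -26994 + (6 - 15 - √(4 - 10*3)) = -26994 + (6 - 15 - √(4 - 30)) = -26994 + (6 - 15 - √(-26)) = -26994 + (6 - 15 - I*√26) = -26994 + (-9 - I*√26) = -27003 - I*√26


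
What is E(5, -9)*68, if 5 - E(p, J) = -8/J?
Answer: 2516/9 ≈ 279.56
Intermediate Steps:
E(p, J) = 5 + 8/J (E(p, J) = 5 - (-8)/J = 5 + 8/J)
E(5, -9)*68 = (5 + 8/(-9))*68 = (5 + 8*(-1/9))*68 = (5 - 8/9)*68 = (37/9)*68 = 2516/9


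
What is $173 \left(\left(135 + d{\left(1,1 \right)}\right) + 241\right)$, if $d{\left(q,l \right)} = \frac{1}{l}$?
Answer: $65221$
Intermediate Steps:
$173 \left(\left(135 + d{\left(1,1 \right)}\right) + 241\right) = 173 \left(\left(135 + 1^{-1}\right) + 241\right) = 173 \left(\left(135 + 1\right) + 241\right) = 173 \left(136 + 241\right) = 173 \cdot 377 = 65221$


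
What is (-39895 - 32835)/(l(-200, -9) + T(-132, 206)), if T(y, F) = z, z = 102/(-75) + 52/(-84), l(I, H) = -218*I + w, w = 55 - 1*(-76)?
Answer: -19091625/11478868 ≈ -1.6632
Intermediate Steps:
w = 131 (w = 55 + 76 = 131)
l(I, H) = 131 - 218*I (l(I, H) = -218*I + 131 = 131 - 218*I)
z = -1039/525 (z = 102*(-1/75) + 52*(-1/84) = -34/25 - 13/21 = -1039/525 ≈ -1.9790)
T(y, F) = -1039/525
(-39895 - 32835)/(l(-200, -9) + T(-132, 206)) = (-39895 - 32835)/((131 - 218*(-200)) - 1039/525) = -72730/((131 + 43600) - 1039/525) = -72730/(43731 - 1039/525) = -72730/22957736/525 = -72730*525/22957736 = -19091625/11478868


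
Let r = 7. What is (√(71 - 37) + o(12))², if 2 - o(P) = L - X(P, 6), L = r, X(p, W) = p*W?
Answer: (67 + √34)² ≈ 5304.3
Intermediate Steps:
X(p, W) = W*p
L = 7
o(P) = -5 + 6*P (o(P) = 2 - (7 - 6*P) = 2 + (-7 + 6*P) = -5 + 6*P)
(√(71 - 37) + o(12))² = (√(71 - 37) + (-5 + 6*12))² = (√34 + (-5 + 72))² = (√34 + 67)² = (67 + √34)²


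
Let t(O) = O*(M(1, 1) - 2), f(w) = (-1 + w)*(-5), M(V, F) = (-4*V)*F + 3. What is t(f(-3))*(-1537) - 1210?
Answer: 91010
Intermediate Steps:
M(V, F) = 3 - 4*F*V (M(V, F) = -4*F*V + 3 = 3 - 4*F*V)
f(w) = 5 - 5*w
t(O) = -3*O (t(O) = O*((3 - 4*1*1) - 2) = O*((3 - 4) - 2) = O*(-1 - 2) = O*(-3) = -3*O)
t(f(-3))*(-1537) - 1210 = -3*(5 - 5*(-3))*(-1537) - 1210 = -3*(5 + 15)*(-1537) - 1210 = -3*20*(-1537) - 1210 = -60*(-1537) - 1210 = 92220 - 1210 = 91010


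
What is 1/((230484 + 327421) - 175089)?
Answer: 1/382816 ≈ 2.6122e-6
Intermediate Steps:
1/((230484 + 327421) - 175089) = 1/(557905 - 175089) = 1/382816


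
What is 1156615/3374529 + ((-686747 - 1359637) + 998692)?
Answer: -3535465880453/3374529 ≈ -1.0477e+6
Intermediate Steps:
1156615/3374529 + ((-686747 - 1359637) + 998692) = 1156615*(1/3374529) + (-2046384 + 998692) = 1156615/3374529 - 1047692 = -3535465880453/3374529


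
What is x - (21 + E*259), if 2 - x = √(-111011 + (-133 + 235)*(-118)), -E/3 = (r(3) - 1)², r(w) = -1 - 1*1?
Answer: 6974 - I*√123047 ≈ 6974.0 - 350.78*I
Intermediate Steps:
r(w) = -2 (r(w) = -1 - 1 = -2)
E = -27 (E = -3*(-2 - 1)² = -3*(-3)² = -3*9 = -27)
x = 2 - I*√123047 (x = 2 - √(-111011 + (-133 + 235)*(-118)) = 2 - √(-111011 + 102*(-118)) = 2 - √(-111011 - 12036) = 2 - √(-123047) = 2 - I*√123047 ≈ 2.0 - 350.78*I)
x - (21 + E*259) = (2 - I*√123047) - (21 - 27*259) = (2 - I*√123047) - (21 - 6993) = (2 - I*√123047) - 1*(-6972) = (2 - I*√123047) + 6972 = 6974 - I*√123047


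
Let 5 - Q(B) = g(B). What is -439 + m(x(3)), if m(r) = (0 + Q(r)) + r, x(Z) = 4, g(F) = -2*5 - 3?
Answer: -417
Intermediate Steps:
g(F) = -13 (g(F) = -10 - 3 = -13)
Q(B) = 18 (Q(B) = 5 - 1*(-13) = 5 + 13 = 18)
m(r) = 18 + r (m(r) = (0 + 18) + r = 18 + r)
-439 + m(x(3)) = -439 + (18 + 4) = -439 + 22 = -417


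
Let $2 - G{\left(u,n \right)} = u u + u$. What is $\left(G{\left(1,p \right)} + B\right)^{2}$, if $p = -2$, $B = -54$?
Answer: $2916$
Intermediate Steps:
$G{\left(u,n \right)} = 2 - u - u^{2}$ ($G{\left(u,n \right)} = 2 - \left(u u + u\right) = 2 - \left(u^{2} + u\right) = 2 - \left(u + u^{2}\right) = 2 - u - u^{2}$)
$\left(G{\left(1,p \right)} + B\right)^{2} = \left(\left(2 - 1 - 1^{2}\right) - 54\right)^{2} = \left(\left(2 - 1 - 1\right) - 54\right)^{2} = \left(0 - 54\right)^{2} = \left(-54\right)^{2} = 2916$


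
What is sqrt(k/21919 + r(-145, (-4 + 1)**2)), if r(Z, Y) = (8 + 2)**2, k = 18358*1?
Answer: sqrt(48446645102)/21919 ≈ 10.042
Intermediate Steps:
k = 18358
r(Z, Y) = 100 (r(Z, Y) = 10**2 = 100)
sqrt(k/21919 + r(-145, (-4 + 1)**2)) = sqrt(18358/21919 + 100) = sqrt(2210258/21919) = sqrt(48446645102)/21919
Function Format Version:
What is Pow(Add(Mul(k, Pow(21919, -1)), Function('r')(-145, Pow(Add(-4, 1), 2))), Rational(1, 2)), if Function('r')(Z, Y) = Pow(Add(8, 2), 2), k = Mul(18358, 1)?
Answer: Mul(Rational(1, 21919), Pow(48446645102, Rational(1, 2))) ≈ 10.042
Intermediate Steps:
k = 18358
Function('r')(Z, Y) = 100 (Function('r')(Z, Y) = Pow(10, 2) = 100)
Pow(Add(Mul(k, Pow(21919, -1)), Function('r')(-145, Pow(Add(-4, 1), 2))), Rational(1, 2)) = Pow(Add(Mul(18358, Pow(21919, -1)), 100), Rational(1, 2)) = Pow(Add(Mul(18358, Rational(1, 21919)), 100), Rational(1, 2)) = Pow(Add(Rational(18358, 21919), 100), Rational(1, 2)) = Pow(Rational(2210258, 21919), Rational(1, 2)) = Mul(Rational(1, 21919), Pow(48446645102, Rational(1, 2)))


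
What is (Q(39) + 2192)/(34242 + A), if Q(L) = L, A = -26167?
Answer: 2231/8075 ≈ 0.27628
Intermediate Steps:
(Q(39) + 2192)/(34242 + A) = (39 + 2192)/(34242 - 26167) = 2231/8075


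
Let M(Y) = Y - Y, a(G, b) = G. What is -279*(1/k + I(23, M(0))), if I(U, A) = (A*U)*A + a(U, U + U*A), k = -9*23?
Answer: -147560/23 ≈ -6415.6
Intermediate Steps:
k = -207
M(Y) = 0
I(U, A) = U + U*A**2 (I(U, A) = (A*U)*A + U = U*A**2 + U = U + U*A**2)
-279*(1/k + I(23, M(0))) = -279*(1/(-207) + 23*(1 + 0**2)) = -279*(-1/207 + 23*(1 + 0)) = -279*(-1/207 + 23*1) = -279*(-1/207 + 23) = -279*4760/207 = -147560/23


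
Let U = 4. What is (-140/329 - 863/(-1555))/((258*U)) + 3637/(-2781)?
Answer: -91429919533/69917788440 ≈ -1.3077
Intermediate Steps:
(-140/329 - 863/(-1555))/((258*U)) + 3637/(-2781) = (-140/329 - 863/(-1555))/((258*4)) + 3637/(-2781) = (-140*1/329 - 863*(-1/1555))/1032 + 3637*(-1/2781) = (-20/47 + 863/1555)*(1/1032) - 3637/2781 = (9461/73085)*(1/1032) - 3637/2781 = 9461/75423720 - 3637/2781 = -91429919533/69917788440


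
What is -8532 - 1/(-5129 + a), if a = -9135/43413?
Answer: -21837448733/2559476 ≈ -8532.0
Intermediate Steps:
a = -105/499 (a = -9135*1/43413 = -105/499 ≈ -0.21042)
-8532 - 1/(-5129 + a) = -8532 - 1/(-5129 - 105/499) = -8532 - 1/(-2559476/499) = -8532 - 1*(-499/2559476) = -8532 + 499/2559476 = -21837448733/2559476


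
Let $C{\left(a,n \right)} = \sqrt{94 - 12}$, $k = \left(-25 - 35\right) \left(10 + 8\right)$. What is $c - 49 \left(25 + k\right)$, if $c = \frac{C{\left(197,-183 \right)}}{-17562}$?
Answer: $51695 - \frac{\sqrt{82}}{17562} \approx 51695.0$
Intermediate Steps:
$k = -1080$ ($k = \left(-60\right) 18 = -1080$)
$C{\left(a,n \right)} = \sqrt{82}$
$c = - \frac{\sqrt{82}}{17562}$ ($c = \frac{\sqrt{82}}{-17562} = \sqrt{82} \left(- \frac{1}{17562}\right) = - \frac{\sqrt{82}}{17562} \approx -0.00051562$)
$c - 49 \left(25 + k\right) = - \frac{\sqrt{82}}{17562} - 49 \left(25 - 1080\right) = - \frac{\sqrt{82}}{17562} - -51695 = - \frac{\sqrt{82}}{17562} + 51695 = 51695 - \frac{\sqrt{82}}{17562}$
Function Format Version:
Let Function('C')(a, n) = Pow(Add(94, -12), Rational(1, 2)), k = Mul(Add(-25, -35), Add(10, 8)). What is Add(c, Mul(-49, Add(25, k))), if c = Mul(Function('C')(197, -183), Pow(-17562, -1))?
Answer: Add(51695, Mul(Rational(-1, 17562), Pow(82, Rational(1, 2)))) ≈ 51695.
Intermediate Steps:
k = -1080 (k = Mul(-60, 18) = -1080)
Function('C')(a, n) = Pow(82, Rational(1, 2))
c = Mul(Rational(-1, 17562), Pow(82, Rational(1, 2))) (c = Mul(Pow(82, Rational(1, 2)), Pow(-17562, -1)) = Mul(Pow(82, Rational(1, 2)), Rational(-1, 17562)) = Mul(Rational(-1, 17562), Pow(82, Rational(1, 2))) ≈ -0.00051562)
Add(c, Mul(-49, Add(25, k))) = Add(Mul(Rational(-1, 17562), Pow(82, Rational(1, 2))), Mul(-49, Add(25, -1080))) = Add(Mul(Rational(-1, 17562), Pow(82, Rational(1, 2))), Mul(-49, -1055)) = Add(Mul(Rational(-1, 17562), Pow(82, Rational(1, 2))), 51695) = Add(51695, Mul(Rational(-1, 17562), Pow(82, Rational(1, 2))))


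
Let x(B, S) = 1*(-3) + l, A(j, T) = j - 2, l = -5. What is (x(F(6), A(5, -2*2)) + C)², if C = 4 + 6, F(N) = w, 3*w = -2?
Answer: 4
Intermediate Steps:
w = -⅔ (w = (⅓)*(-2) = -⅔ ≈ -0.66667)
F(N) = -⅔
A(j, T) = -2 + j
C = 10
x(B, S) = -8 (x(B, S) = 1*(-3) - 5 = -3 - 5 = -8)
(x(F(6), A(5, -2*2)) + C)² = (-8 + 10)² = 2² = 4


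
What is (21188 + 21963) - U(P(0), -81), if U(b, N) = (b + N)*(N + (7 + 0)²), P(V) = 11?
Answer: 40911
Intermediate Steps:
U(b, N) = (49 + N)*(N + b) (U(b, N) = (N + b)*(N + 7²) = (N + b)*(N + 49) = (N + b)*(49 + N) = (49 + N)*(N + b))
(21188 + 21963) - U(P(0), -81) = (21188 + 21963) - ((-81)² + 49*(-81) + 49*11 - 81*11) = 43151 - (6561 - 3969 + 539 - 891) = 43151 - 1*2240 = 43151 - 2240 = 40911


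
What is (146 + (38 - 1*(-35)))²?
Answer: 47961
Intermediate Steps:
(146 + (38 - 1*(-35)))² = (146 + (38 + 35))² = (146 + 73)² = 219² = 47961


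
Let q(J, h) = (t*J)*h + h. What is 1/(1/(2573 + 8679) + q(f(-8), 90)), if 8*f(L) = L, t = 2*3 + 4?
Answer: -11252/9114119 ≈ -0.0012346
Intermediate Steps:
t = 10 (t = 6 + 4 = 10)
f(L) = L/8
q(J, h) = h + 10*J*h (q(J, h) = (10*J)*h + h = 10*J*h + h = h + 10*J*h)
1/(1/(2573 + 8679) + q(f(-8), 90)) = 1/(1/(2573 + 8679) + 90*(1 + 10*((1/8)*(-8)))) = 1/(1/11252 + 90*(1 + 10*(-1))) = 1/(1/11252 + 90*(1 - 10)) = 1/(1/11252 + 90*(-9)) = 1/(1/11252 - 810) = 1/(-9114119/11252) = -11252/9114119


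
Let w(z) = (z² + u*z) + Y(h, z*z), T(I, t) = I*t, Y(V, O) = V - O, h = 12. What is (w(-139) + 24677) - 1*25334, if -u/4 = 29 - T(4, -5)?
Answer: 26599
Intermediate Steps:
u = -196 (u = -4*(29 - 4*(-5)) = -4*(29 - 1*(-20)) = -4*(29 + 20) = -4*49 = -196)
w(z) = 12 - 196*z (w(z) = (z² - 196*z) + (12 - z*z) = (z² - 196*z) + (12 - z²) = 12 - 196*z)
(w(-139) + 24677) - 1*25334 = ((12 - 196*(-139)) + 24677) - 1*25334 = ((12 + 27244) + 24677) - 25334 = (27256 + 24677) - 25334 = 51933 - 25334 = 26599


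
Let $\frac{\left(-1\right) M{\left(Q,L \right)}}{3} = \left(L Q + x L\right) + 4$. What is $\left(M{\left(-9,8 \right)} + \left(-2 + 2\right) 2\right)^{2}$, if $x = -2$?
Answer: $63504$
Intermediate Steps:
$M{\left(Q,L \right)} = -12 + 6 L - 3 L Q$ ($M{\left(Q,L \right)} = - 3 \left(\left(L Q - 2 L\right) + 4\right) = - 3 \left(\left(- 2 L + L Q\right) + 4\right) = - 3 \left(4 - 2 L + L Q\right) = -12 + 6 L - 3 L Q$)
$\left(M{\left(-9,8 \right)} + \left(-2 + 2\right) 2\right)^{2} = \left(\left(-12 + 6 \cdot 8 - 24 \left(-9\right)\right) + \left(-2 + 2\right) 2\right)^{2} = \left(\left(-12 + 48 + 216\right) + 0 \cdot 2\right)^{2} = \left(252 + 0\right)^{2} = 252^{2} = 63504$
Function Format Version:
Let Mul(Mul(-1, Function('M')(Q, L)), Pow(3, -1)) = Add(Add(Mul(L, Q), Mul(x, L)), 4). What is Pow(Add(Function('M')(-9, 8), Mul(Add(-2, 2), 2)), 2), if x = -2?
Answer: 63504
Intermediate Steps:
Function('M')(Q, L) = Add(-12, Mul(6, L), Mul(-3, L, Q)) (Function('M')(Q, L) = Mul(-3, Add(Add(Mul(L, Q), Mul(-2, L)), 4)) = Mul(-3, Add(Add(Mul(-2, L), Mul(L, Q)), 4)) = Mul(-3, Add(4, Mul(-2, L), Mul(L, Q))) = Add(-12, Mul(6, L), Mul(-3, L, Q)))
Pow(Add(Function('M')(-9, 8), Mul(Add(-2, 2), 2)), 2) = Pow(Add(Add(-12, Mul(6, 8), Mul(-3, 8, -9)), Mul(Add(-2, 2), 2)), 2) = Pow(Add(Add(-12, 48, 216), Mul(0, 2)), 2) = Pow(Add(252, 0), 2) = Pow(252, 2) = 63504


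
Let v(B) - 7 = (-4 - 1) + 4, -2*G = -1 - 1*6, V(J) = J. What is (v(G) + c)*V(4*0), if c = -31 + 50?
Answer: 0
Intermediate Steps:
G = 7/2 (G = -(-1 - 1*6)/2 = -(-1 - 6)/2 = -½*(-7) = 7/2 ≈ 3.5000)
c = 19
v(B) = 6 (v(B) = 7 + ((-4 - 1) + 4) = 7 + (-5 + 4) = 7 - 1 = 6)
(v(G) + c)*V(4*0) = (6 + 19)*(4*0) = 25*0 = 0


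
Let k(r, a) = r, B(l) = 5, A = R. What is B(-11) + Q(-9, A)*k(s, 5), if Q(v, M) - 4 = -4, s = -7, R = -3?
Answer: 5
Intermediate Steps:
A = -3
Q(v, M) = 0 (Q(v, M) = 4 - 4 = 0)
B(-11) + Q(-9, A)*k(s, 5) = 5 + 0*(-7) = 5 + 0 = 5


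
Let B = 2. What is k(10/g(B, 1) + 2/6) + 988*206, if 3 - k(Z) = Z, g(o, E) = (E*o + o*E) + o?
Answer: 203529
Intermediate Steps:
g(o, E) = o + 2*E*o (g(o, E) = (E*o + E*o) + o = 2*E*o + o = o + 2*E*o)
k(Z) = 3 - Z
k(10/g(B, 1) + 2/6) + 988*206 = (3 - (10/((2*(1 + 2*1))) + 2/6)) + 988*206 = (3 - (10/((2*(1 + 2))) + 2*(⅙))) + 203528 = (3 - (10/((2*3)) + ⅓)) + 203528 = (3 - (10/6 + ⅓)) + 203528 = (3 - (10*(⅙) + ⅓)) + 203528 = (3 - (5/3 + ⅓)) + 203528 = (3 - 1*2) + 203528 = (3 - 2) + 203528 = 1 + 203528 = 203529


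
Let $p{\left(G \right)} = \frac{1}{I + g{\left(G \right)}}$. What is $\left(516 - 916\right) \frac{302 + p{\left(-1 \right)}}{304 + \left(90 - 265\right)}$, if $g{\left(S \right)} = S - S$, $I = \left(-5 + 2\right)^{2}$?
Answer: $- \frac{1087600}{1161} \approx -936.78$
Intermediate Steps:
$I = 9$ ($I = \left(-3\right)^{2} = 9$)
$g{\left(S \right)} = 0$
$p{\left(G \right)} = \frac{1}{9}$ ($p{\left(G \right)} = \frac{1}{9 + 0} = \frac{1}{9}$)
$\left(516 - 916\right) \frac{302 + p{\left(-1 \right)}}{304 + \left(90 - 265\right)} = \left(516 - 916\right) \frac{302 + \frac{1}{9}}{304 + \left(90 - 265\right)} = - 400 \frac{2719}{9 \left(304 + \left(90 - 265\right)\right)} = - 400 \frac{2719}{9 \left(304 - 175\right)} = - 400 \frac{2719}{9 \cdot 129} = - 400 \cdot \frac{2719}{9} \cdot \frac{1}{129} = \left(-400\right) \frac{2719}{1161} = - \frac{1087600}{1161}$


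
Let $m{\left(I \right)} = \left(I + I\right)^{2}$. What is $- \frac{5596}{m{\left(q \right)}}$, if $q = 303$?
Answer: $- \frac{1399}{91809} \approx -0.015238$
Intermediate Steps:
$m{\left(I \right)} = 4 I^{2}$ ($m{\left(I \right)} = \left(2 I\right)^{2} = 4 I^{2}$)
$- \frac{5596}{m{\left(q \right)}} = - \frac{5596}{4 \cdot 303^{2}} = - \frac{5596}{4 \cdot 91809} = - \frac{5596}{367236} = \left(-5596\right) \frac{1}{367236} = - \frac{1399}{91809}$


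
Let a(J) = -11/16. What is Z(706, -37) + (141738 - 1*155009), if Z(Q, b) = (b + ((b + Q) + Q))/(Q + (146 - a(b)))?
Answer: -181034845/13643 ≈ -13269.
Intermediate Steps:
a(J) = -11/16 (a(J) = -11*1/16 = -11/16)
Z(Q, b) = (2*Q + 2*b)/(2347/16 + Q) (Z(Q, b) = (b + ((b + Q) + Q))/(Q + (146 - 1*(-11/16))) = (b + ((Q + b) + Q))/(Q + (146 + 11/16)) = (b + (b + 2*Q))/(Q + 2347/16) = (2*Q + 2*b)/(2347/16 + Q))
Z(706, -37) + (141738 - 1*155009) = 32*(706 - 37)/(2347 + 16*706) + (141738 - 1*155009) = 32*669/(2347 + 11296) + (141738 - 155009) = 32*669/13643 - 13271 = 32*(1/13643)*669 - 13271 = 21408/13643 - 13271 = -181034845/13643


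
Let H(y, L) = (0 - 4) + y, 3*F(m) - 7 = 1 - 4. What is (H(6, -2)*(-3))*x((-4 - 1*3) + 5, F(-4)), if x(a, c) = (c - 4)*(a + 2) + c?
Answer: -8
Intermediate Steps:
F(m) = 4/3 (F(m) = 7/3 + (1 - 4)/3 = 7/3 + (1/3)*(-3) = 7/3 - 1 = 4/3)
H(y, L) = -4 + y
x(a, c) = c + (-4 + c)*(2 + a) (x(a, c) = (-4 + c)*(2 + a) + c = c + (-4 + c)*(2 + a))
(H(6, -2)*(-3))*x((-4 - 1*3) + 5, F(-4)) = ((-4 + 6)*(-3))*(-8 - 4*((-4 - 1*3) + 5) + 3*(4/3) + ((-4 - 1*3) + 5)*(4/3)) = (2*(-3))*(-8 - 4*((-4 - 3) + 5) + 4 + ((-4 - 3) + 5)*(4/3)) = -6*(-8 - 4*(-7 + 5) + 4 + (-7 + 5)*(4/3)) = -6*(-8 - 4*(-2) + 4 - 2*4/3) = -6*(-8 + 8 + 4 - 8/3) = -6*4/3 = -8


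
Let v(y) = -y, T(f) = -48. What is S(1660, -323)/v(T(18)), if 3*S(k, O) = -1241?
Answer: -1241/144 ≈ -8.6181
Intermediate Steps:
S(k, O) = -1241/3 (S(k, O) = (⅓)*(-1241) = -1241/3)
S(1660, -323)/v(T(18)) = -1241/(3*((-1*(-48)))) = -1241/3/48 = -1241/3*1/48 = -1241/144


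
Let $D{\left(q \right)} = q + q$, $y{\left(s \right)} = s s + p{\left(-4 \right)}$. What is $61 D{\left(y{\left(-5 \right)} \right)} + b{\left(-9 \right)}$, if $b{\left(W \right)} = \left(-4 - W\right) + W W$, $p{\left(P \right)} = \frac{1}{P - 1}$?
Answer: $\frac{15558}{5} \approx 3111.6$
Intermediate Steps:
$p{\left(P \right)} = \frac{1}{-1 + P}$
$y{\left(s \right)} = - \frac{1}{5} + s^{2}$ ($y{\left(s \right)} = s s + \frac{1}{-1 - 4} = s^{2} + \frac{1}{-5} = s^{2} - \frac{1}{5} = - \frac{1}{5} + s^{2}$)
$b{\left(W \right)} = -4 + W^{2} - W$ ($b{\left(W \right)} = \left(-4 - W\right) + W^{2} = -4 + W^{2} - W$)
$D{\left(q \right)} = 2 q$
$61 D{\left(y{\left(-5 \right)} \right)} + b{\left(-9 \right)} = 61 \cdot 2 \left(- \frac{1}{5} + \left(-5\right)^{2}\right) - \left(-5 - 81\right) = 61 \cdot 2 \left(- \frac{1}{5} + 25\right) + \left(-4 + 81 + 9\right) = 61 \cdot 2 \cdot \frac{124}{5} + 86 = 61 \cdot \frac{248}{5} + 86 = \frac{15128}{5} + 86 = \frac{15558}{5}$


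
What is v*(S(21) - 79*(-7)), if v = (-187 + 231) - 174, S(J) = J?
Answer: -74620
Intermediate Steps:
v = -130 (v = 44 - 174 = -130)
v*(S(21) - 79*(-7)) = -130*(21 - 79*(-7)) = -130*(21 + 553) = -130*574 = -74620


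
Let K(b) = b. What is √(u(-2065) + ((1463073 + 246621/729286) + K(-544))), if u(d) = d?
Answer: 5*√31070389756151518/729286 ≈ 1208.5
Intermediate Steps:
√(u(-2065) + ((1463073 + 246621/729286) + K(-544))) = √(-2065 + ((1463073 + 246621/729286) - 544)) = √(-2065 + (1066998902499/729286 - 544)) = √(-2065 + 1066602170915/729286) = √(1065096195325/729286) = 5*√31070389756151518/729286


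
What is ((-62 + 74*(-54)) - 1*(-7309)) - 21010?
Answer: -17759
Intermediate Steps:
((-62 + 74*(-54)) - 1*(-7309)) - 21010 = ((-62 - 3996) + 7309) - 21010 = (-4058 + 7309) - 21010 = 3251 - 21010 = -17759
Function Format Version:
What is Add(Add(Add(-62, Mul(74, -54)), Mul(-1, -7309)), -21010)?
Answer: -17759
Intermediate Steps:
Add(Add(Add(-62, Mul(74, -54)), Mul(-1, -7309)), -21010) = Add(Add(Add(-62, -3996), 7309), -21010) = Add(Add(-4058, 7309), -21010) = Add(3251, -21010) = -17759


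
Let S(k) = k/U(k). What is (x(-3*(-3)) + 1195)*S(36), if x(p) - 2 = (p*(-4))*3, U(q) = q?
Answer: 1089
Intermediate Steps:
x(p) = 2 - 12*p (x(p) = 2 + (p*(-4))*3 = 2 - 4*p*3 = 2 - 12*p)
S(k) = 1 (S(k) = k/k = 1)
(x(-3*(-3)) + 1195)*S(36) = ((2 - (-36)*(-3)) + 1195)*1 = ((2 - 12*9) + 1195)*1 = ((2 - 108) + 1195)*1 = (-106 + 1195)*1 = 1089*1 = 1089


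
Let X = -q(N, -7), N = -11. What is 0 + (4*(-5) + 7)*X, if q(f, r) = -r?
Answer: 91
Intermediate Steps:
X = -7 (X = -(-1)*(-7) = -1*7 = -7)
0 + (4*(-5) + 7)*X = 0 + (4*(-5) + 7)*(-7) = 0 + (-20 + 7)*(-7) = 0 - 13*(-7) = 0 + 91 = 91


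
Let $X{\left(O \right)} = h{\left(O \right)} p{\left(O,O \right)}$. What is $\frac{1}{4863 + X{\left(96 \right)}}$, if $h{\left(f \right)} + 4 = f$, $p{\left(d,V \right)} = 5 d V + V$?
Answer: $\frac{1}{4253055} \approx 2.3513 \cdot 10^{-7}$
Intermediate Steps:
$p{\left(d,V \right)} = V + 5 V d$ ($p{\left(d,V \right)} = 5 V d + V = V + 5 V d$)
$h{\left(f \right)} = -4 + f$
$X{\left(O \right)} = O \left(1 + 5 O\right) \left(-4 + O\right)$ ($X{\left(O \right)} = \left(-4 + O\right) O \left(1 + 5 O\right) = O \left(1 + 5 O\right) \left(-4 + O\right)$)
$\frac{1}{4863 + X{\left(96 \right)}} = \frac{1}{4863 + 96 \left(1 + 5 \cdot 96\right) \left(-4 + 96\right)} = \frac{1}{4863 + 96 \left(1 + 480\right) 92} = \frac{1}{4863 + 96 \cdot 481 \cdot 92} = \frac{1}{4863 + 4248192} = \frac{1}{4253055}$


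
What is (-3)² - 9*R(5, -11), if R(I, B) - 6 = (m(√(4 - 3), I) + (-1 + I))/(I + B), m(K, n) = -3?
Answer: -87/2 ≈ -43.500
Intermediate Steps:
R(I, B) = 6 + (-4 + I)/(B + I) (R(I, B) = 6 + (-3 + (-1 + I))/(I + B) = 6 + (-4 + I)/(B + I))
(-3)² - 9*R(5, -11) = (-3)² - 9*(-4 + 6*(-11) + 7*5)/(-11 + 5) = 9 - 9*(-4 - 66 + 35)/(-6) = 9 - (-3)*(-35)/2 = 9 - 9*35/6 = 9 - 105/2 = -87/2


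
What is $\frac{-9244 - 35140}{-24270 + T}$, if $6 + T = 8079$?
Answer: $\frac{44384}{16197} \approx 2.7403$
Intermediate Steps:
$T = 8073$ ($T = -6 + 8079 = 8073$)
$\frac{-9244 - 35140}{-24270 + T} = \frac{-9244 - 35140}{-24270 + 8073} = - \frac{44384}{-16197} = \left(-44384\right) \left(- \frac{1}{16197}\right) = \frac{44384}{16197}$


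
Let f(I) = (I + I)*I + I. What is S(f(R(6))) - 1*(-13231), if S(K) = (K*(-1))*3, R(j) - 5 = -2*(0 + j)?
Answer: 12958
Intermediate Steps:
R(j) = 5 - 2*j (R(j) = 5 - 2*(0 + j) = 5 - 2*j)
f(I) = I + 2*I**2 (f(I) = (2*I)*I + I = 2*I**2 + I = I + 2*I**2)
S(K) = -3*K (S(K) = -K*3 = -3*K)
S(f(R(6))) - 1*(-13231) = -3*(5 - 2*6)*(1 + 2*(5 - 2*6)) - 1*(-13231) = -3*(5 - 12)*(1 + 2*(5 - 12)) + 13231 = -(-21)*(1 + 2*(-7)) + 13231 = -(-21)*(1 - 14) + 13231 = -(-21)*(-13) + 13231 = -3*91 + 13231 = -273 + 13231 = 12958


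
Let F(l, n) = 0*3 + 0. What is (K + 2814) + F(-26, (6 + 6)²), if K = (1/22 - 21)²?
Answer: 1574497/484 ≈ 3253.1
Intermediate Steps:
K = 212521/484 (K = (1/22 - 21)² = (-461/22)² = 212521/484 ≈ 439.09)
F(l, n) = 0 (F(l, n) = 0 + 0 = 0)
(K + 2814) + F(-26, (6 + 6)²) = (212521/484 + 2814) + 0 = 1574497/484 + 0 = 1574497/484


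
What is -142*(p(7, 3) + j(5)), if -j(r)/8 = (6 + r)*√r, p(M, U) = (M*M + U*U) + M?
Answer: -9230 + 12496*√5 ≈ 18712.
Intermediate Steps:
p(M, U) = M + M² + U² (p(M, U) = (M² + U²) + M = M + M² + U²)
j(r) = -8*√r*(6 + r) (j(r) = -8*(6 + r)*√r = -8*√r*(6 + r))
-142*(p(7, 3) + j(5)) = -142*((7 + 7² + 3²) + 8*√5*(-6 - 1*5)) = -142*((7 + 49 + 9) + 8*√5*(-6 - 5)) = -142*(65 + 8*√5*(-11)) = -142*(65 - 88*√5) = -9230 + 12496*√5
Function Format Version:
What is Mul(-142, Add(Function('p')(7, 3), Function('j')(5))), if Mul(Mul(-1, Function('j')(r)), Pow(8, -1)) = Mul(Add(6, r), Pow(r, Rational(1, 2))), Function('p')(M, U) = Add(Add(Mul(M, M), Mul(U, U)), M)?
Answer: Add(-9230, Mul(12496, Pow(5, Rational(1, 2)))) ≈ 18712.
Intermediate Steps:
Function('p')(M, U) = Add(M, Pow(M, 2), Pow(U, 2)) (Function('p')(M, U) = Add(Add(Pow(M, 2), Pow(U, 2)), M) = Add(M, Pow(M, 2), Pow(U, 2)))
Function('j')(r) = Mul(-8, Pow(r, Rational(1, 2)), Add(6, r)) (Function('j')(r) = Mul(-8, Mul(Add(6, r), Pow(r, Rational(1, 2)))) = Mul(-8, Mul(Pow(r, Rational(1, 2)), Add(6, r))) = Mul(-8, Pow(r, Rational(1, 2)), Add(6, r)))
Mul(-142, Add(Function('p')(7, 3), Function('j')(5))) = Mul(-142, Add(Add(7, Pow(7, 2), Pow(3, 2)), Mul(8, Pow(5, Rational(1, 2)), Add(-6, Mul(-1, 5))))) = Mul(-142, Add(Add(7, 49, 9), Mul(8, Pow(5, Rational(1, 2)), Add(-6, -5)))) = Mul(-142, Add(65, Mul(8, Pow(5, Rational(1, 2)), -11))) = Mul(-142, Add(65, Mul(-88, Pow(5, Rational(1, 2))))) = Add(-9230, Mul(12496, Pow(5, Rational(1, 2))))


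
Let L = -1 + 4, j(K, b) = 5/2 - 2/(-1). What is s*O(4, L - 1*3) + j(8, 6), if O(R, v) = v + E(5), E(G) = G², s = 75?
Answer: 3759/2 ≈ 1879.5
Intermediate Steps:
j(K, b) = 9/2 (j(K, b) = 5*(½) - 2*(-1) = 5/2 + 2 = 9/2)
L = 3
O(R, v) = 25 + v (O(R, v) = v + 5² = v + 25 = 25 + v)
s*O(4, L - 1*3) + j(8, 6) = 75*(25 + (3 - 1*3)) + 9/2 = 75*(25 + (3 - 3)) + 9/2 = 75*(25 + 0) + 9/2 = 75*25 + 9/2 = 1875 + 9/2 = 3759/2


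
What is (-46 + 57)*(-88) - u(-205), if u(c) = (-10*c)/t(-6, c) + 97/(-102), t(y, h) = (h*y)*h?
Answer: -1348055/1394 ≈ -967.04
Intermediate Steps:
t(y, h) = y*h²
u(c) = -97/102 + 5/(3*c) (u(c) = (-10*c)/((-6*c²)) + 97/(-102) = (-10*c)*(-1/(6*c²)) + 97*(-1/102) = 5/(3*c) - 97/102 = -97/102 + 5/(3*c))
(-46 + 57)*(-88) - u(-205) = (-46 + 57)*(-88) - (170 - 97*(-205))/(102*(-205)) = 11*(-88) - (-1)*(170 + 19885)/(102*205) = -968 - (-1)*20055/(102*205) = -968 - 1*(-1337/1394) = -968 + 1337/1394 = -1348055/1394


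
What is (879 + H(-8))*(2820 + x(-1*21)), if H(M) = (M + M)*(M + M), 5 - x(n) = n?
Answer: 3230210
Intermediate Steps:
x(n) = 5 - n
H(M) = 4*M² (H(M) = (2*M)*(2*M) = 4*M²)
(879 + H(-8))*(2820 + x(-1*21)) = (879 + 4*(-8)²)*(2820 + (5 - (-1)*21)) = (879 + 4*64)*(2820 + (5 - 1*(-21))) = (879 + 256)*(2820 + (5 + 21)) = 1135*(2820 + 26) = 1135*2846 = 3230210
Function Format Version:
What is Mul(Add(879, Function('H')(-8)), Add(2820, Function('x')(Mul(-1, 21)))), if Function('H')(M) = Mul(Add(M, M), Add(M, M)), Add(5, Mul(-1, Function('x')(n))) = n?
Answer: 3230210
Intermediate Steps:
Function('x')(n) = Add(5, Mul(-1, n))
Function('H')(M) = Mul(4, Pow(M, 2)) (Function('H')(M) = Mul(Mul(2, M), Mul(2, M)) = Mul(4, Pow(M, 2)))
Mul(Add(879, Function('H')(-8)), Add(2820, Function('x')(Mul(-1, 21)))) = Mul(Add(879, Mul(4, Pow(-8, 2))), Add(2820, Add(5, Mul(-1, Mul(-1, 21))))) = Mul(Add(879, Mul(4, 64)), Add(2820, Add(5, Mul(-1, -21)))) = Mul(Add(879, 256), Add(2820, Add(5, 21))) = Mul(1135, Add(2820, 26)) = Mul(1135, 2846) = 3230210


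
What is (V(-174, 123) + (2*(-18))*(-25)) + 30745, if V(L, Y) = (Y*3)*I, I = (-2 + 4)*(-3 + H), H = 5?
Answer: 33121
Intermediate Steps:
I = 4 (I = (-2 + 4)*(-3 + 5) = 2*2 = 4)
V(L, Y) = 12*Y (V(L, Y) = (Y*3)*4 = (3*Y)*4 = 12*Y)
(V(-174, 123) + (2*(-18))*(-25)) + 30745 = (12*123 + (2*(-18))*(-25)) + 30745 = (1476 - 36*(-25)) + 30745 = (1476 + 900) + 30745 = 2376 + 30745 = 33121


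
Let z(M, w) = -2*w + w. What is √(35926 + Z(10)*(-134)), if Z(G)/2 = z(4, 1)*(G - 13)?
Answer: √35122 ≈ 187.41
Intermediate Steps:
z(M, w) = -w
Z(G) = 26 - 2*G (Z(G) = 2*((-1*1)*(G - 13)) = 2*(-(-13 + G)) = 2*(13 - G) = 26 - 2*G)
√(35926 + Z(10)*(-134)) = √(35926 + (26 - 2*10)*(-134)) = √(35926 + (26 - 20)*(-134)) = √(35926 + 6*(-134)) = √(35926 - 804) = √35122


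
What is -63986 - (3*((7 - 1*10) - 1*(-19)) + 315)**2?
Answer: -195755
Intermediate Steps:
-63986 - (3*((7 - 1*10) - 1*(-19)) + 315)**2 = -63986 - (3*((7 - 10) + 19) + 315)**2 = -63986 - (3*(-3 + 19) + 315)**2 = -63986 - (3*16 + 315)**2 = -63986 - (48 + 315)**2 = -63986 - 1*363**2 = -63986 - 1*131769 = -63986 - 131769 = -195755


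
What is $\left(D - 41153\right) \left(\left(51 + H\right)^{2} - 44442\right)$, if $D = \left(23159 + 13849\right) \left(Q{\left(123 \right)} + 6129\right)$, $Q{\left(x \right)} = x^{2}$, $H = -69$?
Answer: $-34706523723498$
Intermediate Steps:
$D = 786716064$ ($D = \left(23159 + 13849\right) \left(123^{2} + 6129\right) = 37008 \left(15129 + 6129\right) = 37008 \cdot 21258 = 786716064$)
$\left(D - 41153\right) \left(\left(51 + H\right)^{2} - 44442\right) = \left(786716064 - 41153\right) \left(\left(51 - 69\right)^{2} - 44442\right) = 786674911 \left(\left(-18\right)^{2} - 44442\right) = 786674911 \left(324 - 44442\right) = 786674911 \left(-44118\right) = -34706523723498$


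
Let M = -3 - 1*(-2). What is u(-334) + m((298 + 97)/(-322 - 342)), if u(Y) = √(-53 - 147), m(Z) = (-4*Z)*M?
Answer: -395/166 + 10*I*√2 ≈ -2.3795 + 14.142*I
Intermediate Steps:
M = -1 (M = -3 + 2 = -1)
m(Z) = 4*Z (m(Z) = -4*Z*(-1) = 4*Z)
u(Y) = 10*I*√2 (u(Y) = √(-200) = 10*I*√2)
u(-334) + m((298 + 97)/(-322 - 342)) = 10*I*√2 + 4*((298 + 97)/(-322 - 342)) = 10*I*√2 + 4*(395/(-664)) = 10*I*√2 + 4*(395*(-1/664)) = 10*I*√2 + 4*(-395/664) = 10*I*√2 - 395/166 = -395/166 + 10*I*√2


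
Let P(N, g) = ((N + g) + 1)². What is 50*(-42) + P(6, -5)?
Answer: -2096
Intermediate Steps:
P(N, g) = (1 + N + g)²
50*(-42) + P(6, -5) = 50*(-42) + (1 + 6 - 5)² = -2100 + 2² = -2100 + 4 = -2096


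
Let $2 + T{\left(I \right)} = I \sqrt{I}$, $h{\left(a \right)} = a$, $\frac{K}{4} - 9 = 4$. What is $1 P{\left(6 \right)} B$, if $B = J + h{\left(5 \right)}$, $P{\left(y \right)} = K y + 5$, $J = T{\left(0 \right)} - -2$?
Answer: $1585$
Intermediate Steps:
$K = 52$ ($K = 36 + 4 \cdot 4 = 36 + 16 = 52$)
$T{\left(I \right)} = -2 + I^{\frac{3}{2}}$ ($T{\left(I \right)} = -2 + I \sqrt{I} = -2 + I^{\frac{3}{2}}$)
$J = 0$ ($J = \left(-2 + 0^{\frac{3}{2}}\right) - -2 = \left(-2 + 0\right) + 2 = -2 + 2 = 0$)
$P{\left(y \right)} = 5 + 52 y$ ($P{\left(y \right)} = 52 y + 5 = 5 + 52 y$)
$B = 5$ ($B = 0 + 5 = 5$)
$1 P{\left(6 \right)} B = 1 \left(5 + 52 \cdot 6\right) 5 = 1 \left(5 + 312\right) 5 = 1 \cdot 317 \cdot 5 = 317 \cdot 5 = 1585$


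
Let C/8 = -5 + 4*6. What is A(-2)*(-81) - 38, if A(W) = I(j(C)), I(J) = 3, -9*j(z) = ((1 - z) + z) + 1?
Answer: -281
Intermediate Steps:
C = 152 (C = 8*(-5 + 4*6) = 8*(-5 + 24) = 8*19 = 152)
j(z) = -2/9 (j(z) = -(((1 - z) + z) + 1)/9 = -(1 + 1)/9 = -1/9*2 = -2/9)
A(W) = 3
A(-2)*(-81) - 38 = 3*(-81) - 38 = -243 - 38 = -281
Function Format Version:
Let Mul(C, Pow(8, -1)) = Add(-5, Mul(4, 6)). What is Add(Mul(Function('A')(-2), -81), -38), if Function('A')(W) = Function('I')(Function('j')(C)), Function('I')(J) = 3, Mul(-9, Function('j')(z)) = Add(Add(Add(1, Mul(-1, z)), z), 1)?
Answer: -281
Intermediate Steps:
C = 152 (C = Mul(8, Add(-5, Mul(4, 6))) = Mul(8, Add(-5, 24)) = Mul(8, 19) = 152)
Function('j')(z) = Rational(-2, 9) (Function('j')(z) = Mul(Rational(-1, 9), Add(Add(Add(1, Mul(-1, z)), z), 1)) = Mul(Rational(-1, 9), Add(1, 1)) = Mul(Rational(-1, 9), 2) = Rational(-2, 9))
Function('A')(W) = 3
Add(Mul(Function('A')(-2), -81), -38) = Add(Mul(3, -81), -38) = Add(-243, -38) = -281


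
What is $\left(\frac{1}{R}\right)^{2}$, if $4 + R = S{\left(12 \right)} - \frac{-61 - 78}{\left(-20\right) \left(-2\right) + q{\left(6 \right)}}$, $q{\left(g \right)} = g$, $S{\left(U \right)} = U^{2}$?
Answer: $\frac{2116}{43283241} \approx 4.8887 \cdot 10^{-5}$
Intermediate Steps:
$R = \frac{6579}{46}$ ($R = -4 + \left(12^{2} - \frac{-61 - 78}{\left(-20\right) \left(-2\right) + 6}\right) = -4 + \left(144 - - \frac{139}{40 + 6}\right) = -4 + \left(144 - - \frac{139}{46}\right) = -4 + \left(144 + \frac{139}{46}\right) = -4 + \frac{6763}{46} = \frac{6579}{46} \approx 143.02$)
$\left(\frac{1}{R}\right)^{2} = \left(\frac{1}{\frac{6579}{46}}\right)^{2} = \left(\frac{46}{6579}\right)^{2} = \frac{2116}{43283241}$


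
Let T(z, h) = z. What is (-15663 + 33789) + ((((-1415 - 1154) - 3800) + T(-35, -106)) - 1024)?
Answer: 10698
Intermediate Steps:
(-15663 + 33789) + ((((-1415 - 1154) - 3800) + T(-35, -106)) - 1024) = (-15663 + 33789) + ((((-1415 - 1154) - 3800) - 35) - 1024) = 18126 + (((-2569 - 3800) - 35) - 1024) = 18126 + ((-6369 - 35) - 1024) = 18126 + (-6404 - 1024) = 18126 - 7428 = 10698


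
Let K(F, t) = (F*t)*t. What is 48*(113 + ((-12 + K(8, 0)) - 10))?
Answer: 4368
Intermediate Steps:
K(F, t) = F*t²
48*(113 + ((-12 + K(8, 0)) - 10)) = 48*(113 + ((-12 + 8*0²) - 10)) = 48*(113 + ((-12 + 8*0) - 10)) = 48*(113 + ((-12 + 0) - 10)) = 48*(113 + (-12 - 10)) = 48*(113 - 22) = 48*91 = 4368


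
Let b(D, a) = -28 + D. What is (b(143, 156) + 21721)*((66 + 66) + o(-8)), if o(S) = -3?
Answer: 2816844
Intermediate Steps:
(b(143, 156) + 21721)*((66 + 66) + o(-8)) = ((-28 + 143) + 21721)*((66 + 66) - 3) = (115 + 21721)*(132 - 3) = 21836*129 = 2816844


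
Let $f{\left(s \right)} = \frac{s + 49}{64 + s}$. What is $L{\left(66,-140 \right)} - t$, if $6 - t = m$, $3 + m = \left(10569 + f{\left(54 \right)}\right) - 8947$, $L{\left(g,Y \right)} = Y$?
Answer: $\frac{173917}{118} \approx 1473.9$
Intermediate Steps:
$f{\left(s \right)} = \frac{49 + s}{64 + s}$
$m = \frac{191145}{118}$ ($m = -3 + \left(\left(10569 + \frac{49 + 54}{64 + 54}\right) - 8947\right) = -3 - \left(-1622 - \frac{1}{118} \cdot 103\right) = -3 + \left(\left(10569 + \frac{1}{118} \cdot 103\right) - 8947\right) = -3 + \left(\left(10569 + \frac{103}{118}\right) - 8947\right) = -3 + \left(\frac{1247245}{118} - 8947\right) = -3 + \frac{191499}{118} = \frac{191145}{118} \approx 1619.9$)
$t = - \frac{190437}{118}$ ($t = 6 - \frac{191145}{118} = - \frac{190437}{118} \approx -1613.9$)
$L{\left(66,-140 \right)} - t = -140 - - \frac{190437}{118} = -140 + \frac{190437}{118} = \frac{173917}{118}$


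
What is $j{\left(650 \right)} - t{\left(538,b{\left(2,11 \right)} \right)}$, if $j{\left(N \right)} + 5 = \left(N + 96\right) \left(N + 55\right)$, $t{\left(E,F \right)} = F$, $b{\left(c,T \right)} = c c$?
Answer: $525921$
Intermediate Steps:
$b{\left(c,T \right)} = c^{2}$
$j{\left(N \right)} = -5 + \left(55 + N\right) \left(96 + N\right)$ ($j{\left(N \right)} = -5 + \left(N + 96\right) \left(N + 55\right) = -5 + \left(96 + N\right) \left(55 + N\right) = -5 + \left(55 + N\right) \left(96 + N\right)$)
$j{\left(650 \right)} - t{\left(538,b{\left(2,11 \right)} \right)} = \left(5275 + 650^{2} + 151 \cdot 650\right) - 2^{2} = \left(5275 + 422500 + 98150\right) - 4 = 525925 - 4 = 525921$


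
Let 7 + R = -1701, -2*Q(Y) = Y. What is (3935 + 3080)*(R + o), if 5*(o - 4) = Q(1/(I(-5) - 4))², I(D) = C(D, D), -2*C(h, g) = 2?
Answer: -1195354597/100 ≈ -1.1954e+7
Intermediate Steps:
C(h, g) = -1 (C(h, g) = -½*2 = -1)
I(D) = -1
Q(Y) = -Y/2
R = -1708 (R = -7 - 1701 = -1708)
o = 2001/500 (o = 4 + (-1/(2*(-1 - 4)))²/5 = 4 + (-½/(-5))²/5 = 4 + (-½*(-⅕))²/5 = 4 + (⅒)²/5 = 4 + (⅕)*(1/100) = 4 + 1/500 = 2001/500 ≈ 4.0020)
(3935 + 3080)*(R + o) = (3935 + 3080)*(-1708 + 2001/500) = 7015*(-851999/500) = -1195354597/100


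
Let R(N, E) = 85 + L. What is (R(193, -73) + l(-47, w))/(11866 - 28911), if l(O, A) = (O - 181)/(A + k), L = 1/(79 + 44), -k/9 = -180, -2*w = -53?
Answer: -6875104/1380777951 ≈ -0.0049791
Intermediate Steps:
w = 53/2 (w = -½*(-53) = 53/2 ≈ 26.500)
k = 1620 (k = -9*(-180) = 1620)
L = 1/123 ≈ 0.0081301
l(O, A) = (-181 + O)/(1620 + A) (l(O, A) = (O - 181)/(A + 1620) = (-181 + O)/(1620 + A))
R(N, E) = 10456/123 (R(N, E) = 85 + 1/123 = 10456/123)
(R(193, -73) + l(-47, w))/(11866 - 28911) = (10456/123 + (-181 - 47)/(1620 + 53/2))/(11866 - 28911) = (10456/123 - 228/(3293/2))/(-17045) = (10456/123 + (2/3293)*(-228))*(-1/17045) = (10456/123 - 456/3293)*(-1/17045) = (34375520/405039)*(-1/17045) = -6875104/1380777951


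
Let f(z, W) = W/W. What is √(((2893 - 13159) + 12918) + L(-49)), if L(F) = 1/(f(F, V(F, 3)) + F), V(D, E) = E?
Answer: √381885/12 ≈ 51.497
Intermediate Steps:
f(z, W) = 1
L(F) = 1/(1 + F)
√(((2893 - 13159) + 12918) + L(-49)) = √(((2893 - 13159) + 12918) + 1/(1 - 49)) = √((-10266 + 12918) + 1/(-48)) = √(2652 - 1/48) = √(127295/48) = √381885/12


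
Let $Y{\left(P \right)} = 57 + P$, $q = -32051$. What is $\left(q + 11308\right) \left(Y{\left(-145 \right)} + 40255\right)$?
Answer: $-833184081$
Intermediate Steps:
$\left(q + 11308\right) \left(Y{\left(-145 \right)} + 40255\right) = \left(-32051 + 11308\right) \left(\left(57 - 145\right) + 40255\right) = - 20743 \left(-88 + 40255\right) = \left(-20743\right) 40167 = -833184081$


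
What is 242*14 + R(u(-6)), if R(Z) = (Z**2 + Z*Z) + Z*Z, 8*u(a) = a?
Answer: 54235/16 ≈ 3389.7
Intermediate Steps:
u(a) = a/8
R(Z) = 3*Z**2 (R(Z) = (Z**2 + Z**2) + Z**2 = 2*Z**2 + Z**2 = 3*Z**2)
242*14 + R(u(-6)) = 242*14 + 3*((1/8)*(-6))**2 = 3388 + 3*(-3/4)**2 = 3388 + 3*(9/16) = 3388 + 27/16 = 54235/16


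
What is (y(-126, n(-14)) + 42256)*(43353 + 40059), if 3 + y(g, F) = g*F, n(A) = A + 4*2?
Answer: 3587466708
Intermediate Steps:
n(A) = 8 + A (n(A) = A + 8 = 8 + A)
y(g, F) = -3 + F*g (y(g, F) = -3 + g*F = -3 + F*g)
(y(-126, n(-14)) + 42256)*(43353 + 40059) = ((-3 + (8 - 14)*(-126)) + 42256)*(43353 + 40059) = ((-3 - 6*(-126)) + 42256)*83412 = ((-3 + 756) + 42256)*83412 = (753 + 42256)*83412 = 43009*83412 = 3587466708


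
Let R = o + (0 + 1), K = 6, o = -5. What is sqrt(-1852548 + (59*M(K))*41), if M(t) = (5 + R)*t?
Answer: 3*I*sqrt(204226) ≈ 1355.7*I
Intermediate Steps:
R = -4 (R = -5 + (0 + 1) = -5 + 1 = -4)
M(t) = t (M(t) = (5 - 4)*t = 1*t = t)
sqrt(-1852548 + (59*M(K))*41) = sqrt(-1852548 + (59*6)*41) = sqrt(-1852548 + 354*41) = sqrt(-1852548 + 14514) = sqrt(-1838034) = 3*I*sqrt(204226)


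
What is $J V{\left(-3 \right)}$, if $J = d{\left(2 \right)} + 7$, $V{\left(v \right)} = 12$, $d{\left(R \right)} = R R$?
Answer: $132$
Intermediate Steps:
$d{\left(R \right)} = R^{2}$
$J = 11$ ($J = 2^{2} + 7 = 4 + 7 = 11$)
$J V{\left(-3 \right)} = 11 \cdot 12 = 132$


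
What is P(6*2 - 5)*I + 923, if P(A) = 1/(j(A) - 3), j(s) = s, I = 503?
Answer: 4195/4 ≈ 1048.8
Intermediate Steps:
P(A) = 1/(-3 + A) (P(A) = 1/(A - 3) = 1/(-3 + A))
P(6*2 - 5)*I + 923 = 503/(-3 + (6*2 - 5)) + 923 = 503/(-3 + (12 - 5)) + 923 = 503/(-3 + 7) + 923 = 503/4 + 923 = 4195/4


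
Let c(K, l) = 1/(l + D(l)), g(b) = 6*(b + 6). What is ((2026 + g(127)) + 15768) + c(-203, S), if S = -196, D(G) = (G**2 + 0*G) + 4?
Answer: 710660609/38224 ≈ 18592.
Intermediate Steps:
D(G) = 4 + G**2 (D(G) = (G**2 + 0) + 4 = G**2 + 4 = 4 + G**2)
g(b) = 36 + 6*b (g(b) = 6*(6 + b) = 36 + 6*b)
c(K, l) = 1/(4 + l + l**2) (c(K, l) = 1/(l + (4 + l**2)) = 1/(4 + l + l**2))
((2026 + g(127)) + 15768) + c(-203, S) = ((2026 + (36 + 6*127)) + 15768) + 1/(4 - 196 + (-196)**2) = ((2026 + (36 + 762)) + 15768) + 1/(4 - 196 + 38416) = ((2026 + 798) + 15768) + 1/38224 = (2824 + 15768) + 1/38224 = 18592 + 1/38224 = 710660609/38224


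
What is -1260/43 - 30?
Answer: -2550/43 ≈ -59.302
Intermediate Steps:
-1260/43 - 30 = -2550/43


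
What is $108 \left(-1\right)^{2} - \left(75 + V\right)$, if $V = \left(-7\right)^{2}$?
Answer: $-16$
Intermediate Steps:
$V = 49$
$108 \left(-1\right)^{2} - \left(75 + V\right) = 108 \left(-1\right)^{2} - 124 = 108 \cdot 1 - 124 = 108 - 124 = -16$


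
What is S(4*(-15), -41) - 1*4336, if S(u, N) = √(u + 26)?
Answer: -4336 + I*√34 ≈ -4336.0 + 5.831*I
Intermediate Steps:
S(u, N) = √(26 + u)
S(4*(-15), -41) - 1*4336 = √(26 + 4*(-15)) - 1*4336 = √(26 - 60) - 4336 = √(-34) - 4336 = I*√34 - 4336 = -4336 + I*√34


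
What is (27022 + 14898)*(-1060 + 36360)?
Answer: 1479776000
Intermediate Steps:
(27022 + 14898)*(-1060 + 36360) = 41920*35300 = 1479776000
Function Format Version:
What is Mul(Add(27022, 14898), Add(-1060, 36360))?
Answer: 1479776000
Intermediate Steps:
Mul(Add(27022, 14898), Add(-1060, 36360)) = Mul(41920, 35300) = 1479776000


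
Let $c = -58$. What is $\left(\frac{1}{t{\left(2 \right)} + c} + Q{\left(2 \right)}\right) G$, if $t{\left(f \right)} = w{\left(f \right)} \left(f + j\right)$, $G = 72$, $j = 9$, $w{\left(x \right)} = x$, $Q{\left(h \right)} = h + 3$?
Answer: $358$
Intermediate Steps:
$Q{\left(h \right)} = 3 + h$
$t{\left(f \right)} = f \left(9 + f\right)$ ($t{\left(f \right)} = f \left(f + 9\right) = f \left(9 + f\right)$)
$\left(\frac{1}{t{\left(2 \right)} + c} + Q{\left(2 \right)}\right) G = \left(\frac{1}{2 \left(9 + 2\right) - 58} + \left(3 + 2\right)\right) 72 = \left(\frac{1}{2 \cdot 11 - 58} + 5\right) 72 = \left(\frac{1}{22 - 58} + 5\right) 72 = \left(\frac{1}{-36} + 5\right) 72 = \left(- \frac{1}{36} + 5\right) 72 = \frac{179}{36} \cdot 72 = 358$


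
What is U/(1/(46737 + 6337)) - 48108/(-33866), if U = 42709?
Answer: 38382665535832/16933 ≈ 2.2667e+9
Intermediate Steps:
U/(1/(46737 + 6337)) - 48108/(-33866) = 42709/(1/(46737 + 6337)) - 48108/(-33866) = 42709/(1/53074) - 48108*(-1/33866) = 42709/(1/53074) + 24054/16933 = 42709*53074 + 24054/16933 = 2266737466 + 24054/16933 = 38382665535832/16933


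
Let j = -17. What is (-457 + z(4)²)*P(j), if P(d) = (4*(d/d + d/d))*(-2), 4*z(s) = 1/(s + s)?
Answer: 467967/64 ≈ 7312.0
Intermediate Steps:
z(s) = 1/(8*s) (z(s) = 1/(4*(s + s)) = 1/(4*((2*s))) = (1/(2*s))/4 = 1/(8*s))
P(d) = -16 (P(d) = (4*(1 + 1))*(-2) = (4*2)*(-2) = 8*(-2) = -16)
(-457 + z(4)²)*P(j) = (-457 + ((⅛)/4)²)*(-16) = (-457 + ((⅛)*(¼))²)*(-16) = (-457 + (1/32)²)*(-16) = (-457 + 1/1024)*(-16) = -467967/1024*(-16) = 467967/64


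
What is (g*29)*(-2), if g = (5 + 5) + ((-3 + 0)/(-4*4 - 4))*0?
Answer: -580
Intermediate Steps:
g = 10 (g = 10 - 3/(-16 - 4)*0 = 10 - 3/(-20)*0 = 10 - 3*(-1/20)*0 = 10 + (3/20)*0 = 10 + 0 = 10)
(g*29)*(-2) = (10*29)*(-2) = 290*(-2) = -580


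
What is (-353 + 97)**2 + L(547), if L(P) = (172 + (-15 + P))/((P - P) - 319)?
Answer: 1900480/29 ≈ 65534.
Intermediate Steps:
L(P) = -157/319 - P/319 (L(P) = (157 + P)/(0 - 319) = (157 + P)/(-319) = (157 + P)*(-1/319) = -157/319 - P/319)
(-353 + 97)**2 + L(547) = (-353 + 97)**2 + (-157/319 - 1/319*547) = (-256)**2 + (-157/319 - 547/319) = 65536 - 64/29 = 1900480/29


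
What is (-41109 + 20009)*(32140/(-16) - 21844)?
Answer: 503293025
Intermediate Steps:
(-41109 + 20009)*(32140/(-16) - 21844) = -21100*(32140*(-1/16) - 21844) = -21100*(-8035/4 - 21844) = -21100*(-95411/4) = 503293025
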